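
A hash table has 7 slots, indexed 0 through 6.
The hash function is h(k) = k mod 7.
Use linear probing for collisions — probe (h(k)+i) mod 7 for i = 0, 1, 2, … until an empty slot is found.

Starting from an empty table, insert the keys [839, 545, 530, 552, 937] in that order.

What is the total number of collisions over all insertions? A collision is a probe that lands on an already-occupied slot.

839 hashes to 6; slot 6 is free → place at 6.
545 hashes to 6; 6 taken → place at 0.
530 hashes to 5; slot 5 is free → place at 5.
552 hashes to 6; 6,0 taken → place at 1.
937 hashes to 6; 6,0,1 taken → place at 2.
Table: [545, 552, 937, —, —, 530, 839]

6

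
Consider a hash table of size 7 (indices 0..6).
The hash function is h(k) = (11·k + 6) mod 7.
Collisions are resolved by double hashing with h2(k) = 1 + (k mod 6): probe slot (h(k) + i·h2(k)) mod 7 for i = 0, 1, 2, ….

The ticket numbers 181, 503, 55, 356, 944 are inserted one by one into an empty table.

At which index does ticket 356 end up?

Insert 181: h=2, slot 2 empty → index 2.
Insert 503: h=2, h2=6, slot 2 occupied → index 1.
Insert 55: h=2, h2=2, slot 2 occupied → index 4.
Insert 356: h=2, h2=3, slot 2 occupied → index 5.
Insert 944: h=2, h2=3, slots 2,5,1,4 occupied → index 0.
Table: [944, 503, 181, _, 55, 356, _]

5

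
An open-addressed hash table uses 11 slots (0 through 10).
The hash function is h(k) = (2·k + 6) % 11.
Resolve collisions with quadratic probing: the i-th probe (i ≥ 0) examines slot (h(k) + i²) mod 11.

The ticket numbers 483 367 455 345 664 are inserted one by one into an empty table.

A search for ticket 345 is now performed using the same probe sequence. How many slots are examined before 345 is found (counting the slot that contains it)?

4

483: h=4 -> slot 4
367: h=3 -> slot 3
455: h=3, probe 3,4,7 -> slot 7
345: h=3, probe 3,4,7,1 -> slot 1
664: h=3, probe 3,4,7,1,8 -> slot 8
Table: [∅, 345, ∅, 367, 483, ∅, ∅, 455, 664, ∅, ∅]
Lookup 345: h=3, probe 3,4,7,1 → found at 1.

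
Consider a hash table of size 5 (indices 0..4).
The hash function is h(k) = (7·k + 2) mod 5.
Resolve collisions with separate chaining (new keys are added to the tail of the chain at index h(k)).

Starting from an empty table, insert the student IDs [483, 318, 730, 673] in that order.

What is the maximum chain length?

483 -> bucket 3
318 -> bucket 3 (collision)
730 -> bucket 2
673 -> bucket 3 (collision)
Final buckets:
0: ∅
1: ∅
2: 730
3: 483 -> 318 -> 673
4: ∅

3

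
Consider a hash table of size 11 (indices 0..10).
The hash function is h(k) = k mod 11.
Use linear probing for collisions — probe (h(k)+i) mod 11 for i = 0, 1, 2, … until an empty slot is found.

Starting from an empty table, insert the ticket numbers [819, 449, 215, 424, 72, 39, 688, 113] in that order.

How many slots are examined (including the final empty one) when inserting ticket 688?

819: h=5 → slot 5
449: h=9 → slot 9
215: h=6 → slot 6
424: h=6, probe 6,7 → slot 7
72: h=6, probe 6,7,8 → slot 8
39: h=6, probe 6,7,8,9,10 → slot 10
688: h=6, probe 6,7,8,9,10,0 → slot 0
113: h=3 → slot 3
Table: [688, ∅, ∅, 113, ∅, 819, 215, 424, 72, 449, 39]

6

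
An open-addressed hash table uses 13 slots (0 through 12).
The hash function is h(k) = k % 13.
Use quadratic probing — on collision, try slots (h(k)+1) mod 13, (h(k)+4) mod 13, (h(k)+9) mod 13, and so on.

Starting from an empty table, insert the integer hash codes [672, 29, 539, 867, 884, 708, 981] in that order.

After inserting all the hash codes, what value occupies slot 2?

981

672 hashes to 9; slot 9 is free -> place at 9.
29 hashes to 3; slot 3 is free -> place at 3.
539 hashes to 6; slot 6 is free -> place at 6.
867 hashes to 9; 9 taken -> place at 10.
884 hashes to 0; slot 0 is free -> place at 0.
708 hashes to 6; 6 taken -> place at 7.
981 hashes to 6; 6,7,10 taken -> place at 2.
Table: [884, ., 981, 29, ., ., 539, 708, ., 672, 867, ., .]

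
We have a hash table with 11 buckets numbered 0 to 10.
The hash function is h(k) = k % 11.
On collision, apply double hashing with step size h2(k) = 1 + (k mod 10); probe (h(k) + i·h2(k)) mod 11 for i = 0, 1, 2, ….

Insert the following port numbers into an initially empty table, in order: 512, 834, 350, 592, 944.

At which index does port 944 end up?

3

512 hashes to 6; slot 6 is free → place at 6.
834 hashes to 9; slot 9 is free → place at 9.
350 hashes to 9, h2=1; 9 taken → place at 10.
592 hashes to 9, h2=3; 9 taken → place at 1.
944 hashes to 9, h2=5; 9 taken → place at 3.
Table: [—, 592, —, 944, —, —, 512, —, —, 834, 350]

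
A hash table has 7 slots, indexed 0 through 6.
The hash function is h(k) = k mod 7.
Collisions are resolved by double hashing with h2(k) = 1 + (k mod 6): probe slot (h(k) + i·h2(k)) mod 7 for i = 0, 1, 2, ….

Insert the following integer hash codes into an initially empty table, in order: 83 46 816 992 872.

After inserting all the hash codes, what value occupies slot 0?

83: h=6 → slot 6
46: h=4 → slot 4
816: h=4, h2=1, probe 4,5 → slot 5
992: h=5, h2=3, probe 5,1 → slot 1
872: h=4, h2=3, probe 4,0 → slot 0
Table: [872, 992, —, —, 46, 816, 83]

872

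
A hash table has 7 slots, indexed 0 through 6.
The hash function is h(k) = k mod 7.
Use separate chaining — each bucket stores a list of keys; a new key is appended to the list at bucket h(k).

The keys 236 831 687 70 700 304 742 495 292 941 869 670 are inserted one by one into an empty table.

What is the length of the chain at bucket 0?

3

Insert 236: h=5, bucket 5 empty → new chain.
Insert 831: h=5, bucket 5 nonempty → append to chain.
Insert 687: h=1, bucket 1 empty → new chain.
Insert 70: h=0, bucket 0 empty → new chain.
Insert 700: h=0, bucket 0 nonempty → append to chain.
Insert 304: h=3, bucket 3 empty → new chain.
Insert 742: h=0, bucket 0 nonempty → append to chain.
Insert 495: h=5, bucket 5 nonempty → append to chain.
Insert 292: h=5, bucket 5 nonempty → append to chain.
Insert 941: h=3, bucket 3 nonempty → append to chain.
Insert 869: h=1, bucket 1 nonempty → append to chain.
Insert 670: h=5, bucket 5 nonempty → append to chain.
Final buckets:
0: 70 -> 700 -> 742
1: 687 -> 869
2: .
3: 304 -> 941
4: .
5: 236 -> 831 -> 495 -> 292 -> 670
6: .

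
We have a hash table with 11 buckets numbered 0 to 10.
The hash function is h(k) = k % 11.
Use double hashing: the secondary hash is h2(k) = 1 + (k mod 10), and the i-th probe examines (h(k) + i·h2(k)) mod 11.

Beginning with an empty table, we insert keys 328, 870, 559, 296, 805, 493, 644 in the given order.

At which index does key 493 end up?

328: h=9 → slot 9
870: h=1 → slot 1
559: h=9, h2=10, probe 9,8 → slot 8
296: h=10 → slot 10
805: h=2 → slot 2
493: h=9, h2=4, probe 9,2,6 → slot 6
644: h=6, h2=5, probe 6,0 → slot 0
Table: [644, 870, 805, —, —, —, 493, —, 559, 328, 296]

6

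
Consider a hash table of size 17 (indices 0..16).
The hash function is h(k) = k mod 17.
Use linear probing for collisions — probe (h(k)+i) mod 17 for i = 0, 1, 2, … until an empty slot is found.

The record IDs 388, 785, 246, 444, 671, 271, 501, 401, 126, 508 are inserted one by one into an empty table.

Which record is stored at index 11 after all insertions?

401

388 hashes to 14; slot 14 is free → place at 14.
785 hashes to 3; slot 3 is free → place at 3.
246 hashes to 8; slot 8 is free → place at 8.
444 hashes to 2; slot 2 is free → place at 2.
671 hashes to 8; 8 taken → place at 9.
271 hashes to 16; slot 16 is free → place at 16.
501 hashes to 8; 8,9 taken → place at 10.
401 hashes to 10; 10 taken → place at 11.
126 hashes to 7; slot 7 is free → place at 7.
508 hashes to 15; slot 15 is free → place at 15.
Table: [_, _, 444, 785, _, _, _, 126, 246, 671, 501, 401, _, _, 388, 508, 271]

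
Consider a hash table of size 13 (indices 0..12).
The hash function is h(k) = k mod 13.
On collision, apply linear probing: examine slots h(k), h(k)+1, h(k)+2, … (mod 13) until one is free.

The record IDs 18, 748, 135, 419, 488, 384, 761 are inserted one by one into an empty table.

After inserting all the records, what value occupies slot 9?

384

18 hashes to 5; slot 5 is free => place at 5.
748 hashes to 7; slot 7 is free => place at 7.
135 hashes to 5; 5 taken => place at 6.
419 hashes to 3; slot 3 is free => place at 3.
488 hashes to 7; 7 taken => place at 8.
384 hashes to 7; 7,8 taken => place at 9.
761 hashes to 7; 7,8,9 taken => place at 10.
Table: [—, —, —, 419, —, 18, 135, 748, 488, 384, 761, —, —]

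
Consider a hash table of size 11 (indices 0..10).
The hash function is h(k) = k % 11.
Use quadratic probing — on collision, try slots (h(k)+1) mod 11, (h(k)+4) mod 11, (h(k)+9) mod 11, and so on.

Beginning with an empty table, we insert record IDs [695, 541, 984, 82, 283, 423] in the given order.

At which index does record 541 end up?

Insert 695: h=2, slot 2 empty → index 2.
Insert 541: h=2, slot 2 occupied → index 3.
Insert 984: h=5, slot 5 empty → index 5.
Insert 82: h=5, slot 5 occupied → index 6.
Insert 283: h=8, slot 8 empty → index 8.
Insert 423: h=5, slots 5,6 occupied → index 9.
Table: [_, _, 695, 541, _, 984, 82, _, 283, 423, _]

3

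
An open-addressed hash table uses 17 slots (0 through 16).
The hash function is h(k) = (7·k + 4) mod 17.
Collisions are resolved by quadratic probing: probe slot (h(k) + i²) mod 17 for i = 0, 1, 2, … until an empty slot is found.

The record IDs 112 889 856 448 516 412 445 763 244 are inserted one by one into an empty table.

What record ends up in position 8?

445

112 hashes to 6; slot 6 is free → place at 6.
889 hashes to 5; slot 5 is free → place at 5.
856 hashes to 12; slot 12 is free → place at 12.
448 hashes to 12; 12 taken → place at 13.
516 hashes to 12; 12,13 taken → place at 16.
412 hashes to 15; slot 15 is free → place at 15.
445 hashes to 8; slot 8 is free → place at 8.
763 hashes to 7; slot 7 is free → place at 7.
244 hashes to 12; 12,13,16 taken → place at 4.
Table: [., ., ., ., 244, 889, 112, 763, 445, ., ., ., 856, 448, ., 412, 516]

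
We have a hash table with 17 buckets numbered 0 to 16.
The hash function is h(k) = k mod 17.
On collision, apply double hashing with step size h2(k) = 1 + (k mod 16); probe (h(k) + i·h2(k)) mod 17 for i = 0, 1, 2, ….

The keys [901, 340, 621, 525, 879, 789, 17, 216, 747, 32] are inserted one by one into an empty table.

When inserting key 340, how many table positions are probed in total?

2

Insert 901: h=0, slot 0 empty => index 0.
Insert 340: h=0, h2=5, slot 0 occupied => index 5.
Insert 621: h=9, slot 9 empty => index 9.
Insert 525: h=15, slot 15 empty => index 15.
Insert 879: h=12, slot 12 empty => index 12.
Insert 789: h=7, slot 7 empty => index 7.
Insert 17: h=0, h2=2, slot 0 occupied => index 2.
Insert 216: h=12, h2=9, slot 12 occupied => index 4.
Insert 747: h=16, slot 16 empty => index 16.
Insert 32: h=15, h2=1, slots 15,16,0 occupied => index 1.
Table: [901, 32, 17, ∅, 216, 340, ∅, 789, ∅, 621, ∅, ∅, 879, ∅, ∅, 525, 747]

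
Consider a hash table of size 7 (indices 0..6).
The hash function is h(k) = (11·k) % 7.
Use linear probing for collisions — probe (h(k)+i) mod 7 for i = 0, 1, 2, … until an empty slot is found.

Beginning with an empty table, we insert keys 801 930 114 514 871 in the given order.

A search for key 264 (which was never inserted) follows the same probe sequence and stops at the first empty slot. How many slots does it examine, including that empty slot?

4

Insert 801: h=5, slot 5 empty => index 5.
Insert 930: h=3, slot 3 empty => index 3.
Insert 114: h=1, slot 1 empty => index 1.
Insert 514: h=5, slot 5 occupied => index 6.
Insert 871: h=5, slots 5,6 occupied => index 0.
Table: [871, 114, _, 930, _, 801, 514]
Lookup 264: h=6, probe 6,0,1,2 → slot 2 empty, not found.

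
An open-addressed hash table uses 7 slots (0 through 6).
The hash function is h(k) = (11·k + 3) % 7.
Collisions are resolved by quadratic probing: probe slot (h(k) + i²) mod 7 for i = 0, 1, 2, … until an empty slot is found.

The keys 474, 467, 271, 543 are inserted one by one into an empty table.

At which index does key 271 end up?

474 hashes to 2; slot 2 is free → place at 2.
467 hashes to 2; 2 taken → place at 3.
271 hashes to 2; 2,3 taken → place at 6.
543 hashes to 5; slot 5 is free → place at 5.
Table: [-, -, 474, 467, -, 543, 271]

6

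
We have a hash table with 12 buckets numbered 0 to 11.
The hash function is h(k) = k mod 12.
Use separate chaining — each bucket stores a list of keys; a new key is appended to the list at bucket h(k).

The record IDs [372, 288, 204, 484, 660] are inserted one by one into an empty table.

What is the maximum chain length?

4

Insert 372: h=0, bucket 0 empty -> new chain.
Insert 288: h=0, bucket 0 nonempty -> append to chain.
Insert 204: h=0, bucket 0 nonempty -> append to chain.
Insert 484: h=4, bucket 4 empty -> new chain.
Insert 660: h=0, bucket 0 nonempty -> append to chain.
Final buckets:
0: 372 -> 288 -> 204 -> 660
1: _
2: _
3: _
4: 484
5: _
6: _
7: _
8: _
9: _
10: _
11: _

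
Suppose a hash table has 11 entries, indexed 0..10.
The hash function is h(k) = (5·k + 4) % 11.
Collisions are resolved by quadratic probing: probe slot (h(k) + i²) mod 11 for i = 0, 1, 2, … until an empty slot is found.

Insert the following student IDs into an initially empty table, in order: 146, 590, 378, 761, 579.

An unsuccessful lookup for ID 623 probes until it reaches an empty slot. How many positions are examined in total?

3

146: h=8 => slot 8
590: h=6 => slot 6
378: h=2 => slot 2
761: h=3 => slot 3
579: h=6, probe 6,7 => slot 7
Table: [-, -, 378, 761, -, -, 590, 579, 146, -, -]
Lookup 623: h=6, probe 6,7,10 → slot 10 empty, not found.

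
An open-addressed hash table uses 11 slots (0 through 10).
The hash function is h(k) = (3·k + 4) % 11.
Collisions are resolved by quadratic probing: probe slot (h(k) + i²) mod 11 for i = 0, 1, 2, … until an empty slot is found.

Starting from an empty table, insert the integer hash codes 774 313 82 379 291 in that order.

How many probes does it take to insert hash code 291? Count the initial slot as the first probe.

4

Insert 774: h=5, slot 5 empty → index 5.
Insert 313: h=8, slot 8 empty → index 8.
Insert 82: h=8, slot 8 occupied → index 9.
Insert 379: h=8, slots 8,9 occupied → index 1.
Insert 291: h=8, slots 8,9,1 occupied → index 6.
Table: [∅, 379, ∅, ∅, ∅, 774, 291, ∅, 313, 82, ∅]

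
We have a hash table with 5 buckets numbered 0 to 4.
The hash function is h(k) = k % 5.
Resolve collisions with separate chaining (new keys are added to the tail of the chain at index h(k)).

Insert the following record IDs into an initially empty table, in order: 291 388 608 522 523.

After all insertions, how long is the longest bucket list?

Insert 291: h=1, bucket 1 empty → new chain.
Insert 388: h=3, bucket 3 empty → new chain.
Insert 608: h=3, bucket 3 nonempty → append to chain.
Insert 522: h=2, bucket 2 empty → new chain.
Insert 523: h=3, bucket 3 nonempty → append to chain.
Final buckets:
0: .
1: 291
2: 522
3: 388 -> 608 -> 523
4: .

3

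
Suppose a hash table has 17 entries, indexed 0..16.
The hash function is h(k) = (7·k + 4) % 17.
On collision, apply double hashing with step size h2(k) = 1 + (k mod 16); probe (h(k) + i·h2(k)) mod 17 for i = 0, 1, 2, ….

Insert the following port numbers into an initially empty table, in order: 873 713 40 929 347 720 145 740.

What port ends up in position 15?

873: h=12 => slot 12
713: h=14 => slot 14
40: h=12, h2=9, probe 12,4 => slot 4
929: h=13 => slot 13
347: h=2 => slot 2
720: h=12, h2=1, probe 12,13,14,15 => slot 15
145: h=16 => slot 16
740: h=16, h2=5, probe 16,4,9 => slot 9
Table: [., ., 347, ., 40, ., ., ., ., 740, ., ., 873, 929, 713, 720, 145]

720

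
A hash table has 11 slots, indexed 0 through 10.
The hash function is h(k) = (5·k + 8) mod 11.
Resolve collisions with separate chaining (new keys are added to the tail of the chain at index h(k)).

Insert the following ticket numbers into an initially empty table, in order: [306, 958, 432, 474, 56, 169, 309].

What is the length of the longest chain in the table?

306 -> bucket 9
958 -> bucket 2
432 -> bucket 1
474 -> bucket 2 (collision)
56 -> bucket 2 (collision)
169 -> bucket 6
309 -> bucket 2 (collision)
Final buckets:
0: .
1: 432
2: 958 -> 474 -> 56 -> 309
3: .
4: .
5: .
6: 169
7: .
8: .
9: 306
10: .

4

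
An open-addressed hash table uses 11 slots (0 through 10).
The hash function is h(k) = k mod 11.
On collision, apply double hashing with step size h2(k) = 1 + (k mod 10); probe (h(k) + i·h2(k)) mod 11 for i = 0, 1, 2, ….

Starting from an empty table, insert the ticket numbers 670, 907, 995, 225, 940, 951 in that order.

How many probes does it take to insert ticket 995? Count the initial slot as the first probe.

670: h=10 → slot 10
907: h=5 → slot 5
995: h=5, h2=6, probe 5,0 → slot 0
225: h=5, h2=6, probe 5,0,6 → slot 6
940: h=5, h2=1, probe 5,6,7 → slot 7
951: h=5, h2=2, probe 5,7,9 → slot 9
Table: [995, ., ., ., ., 907, 225, 940, ., 951, 670]

2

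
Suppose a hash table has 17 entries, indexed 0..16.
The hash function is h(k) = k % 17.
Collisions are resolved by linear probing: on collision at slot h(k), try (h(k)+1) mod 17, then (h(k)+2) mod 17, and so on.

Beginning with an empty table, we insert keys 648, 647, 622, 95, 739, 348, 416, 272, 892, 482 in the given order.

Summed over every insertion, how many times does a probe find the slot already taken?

648 hashes to 2; slot 2 is free => place at 2.
647 hashes to 1; slot 1 is free => place at 1.
622 hashes to 10; slot 10 is free => place at 10.
95 hashes to 10; 10 taken => place at 11.
739 hashes to 8; slot 8 is free => place at 8.
348 hashes to 8; 8 taken => place at 9.
416 hashes to 8; 8,9,10,11 taken => place at 12.
272 hashes to 0; slot 0 is free => place at 0.
892 hashes to 8; 8,9,10,11,12 taken => place at 13.
482 hashes to 6; slot 6 is free => place at 6.
Table: [272, 647, 648, —, —, —, 482, —, 739, 348, 622, 95, 416, 892, —, —, —]

11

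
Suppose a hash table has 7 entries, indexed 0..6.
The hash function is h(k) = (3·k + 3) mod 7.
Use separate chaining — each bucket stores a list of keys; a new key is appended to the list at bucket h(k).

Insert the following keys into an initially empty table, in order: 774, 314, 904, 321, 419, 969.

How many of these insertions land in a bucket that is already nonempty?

2

Insert 774: h=1, bucket 1 empty -> new chain.
Insert 314: h=0, bucket 0 empty -> new chain.
Insert 904: h=6, bucket 6 empty -> new chain.
Insert 321: h=0, bucket 0 nonempty -> append to chain.
Insert 419: h=0, bucket 0 nonempty -> append to chain.
Insert 969: h=5, bucket 5 empty -> new chain.
Final buckets:
0: 314 -> 321 -> 419
1: 774
2: —
3: —
4: —
5: 969
6: 904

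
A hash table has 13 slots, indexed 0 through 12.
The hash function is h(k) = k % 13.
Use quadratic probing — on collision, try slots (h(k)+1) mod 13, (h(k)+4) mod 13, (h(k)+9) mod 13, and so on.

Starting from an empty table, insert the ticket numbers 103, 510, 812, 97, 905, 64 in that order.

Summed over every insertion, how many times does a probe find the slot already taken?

103 hashes to 12; slot 12 is free → place at 12.
510 hashes to 3; slot 3 is free → place at 3.
812 hashes to 6; slot 6 is free → place at 6.
97 hashes to 6; 6 taken → place at 7.
905 hashes to 8; slot 8 is free → place at 8.
64 hashes to 12; 12 taken → place at 0.
Table: [64, _, _, 510, _, _, 812, 97, 905, _, _, _, 103]

2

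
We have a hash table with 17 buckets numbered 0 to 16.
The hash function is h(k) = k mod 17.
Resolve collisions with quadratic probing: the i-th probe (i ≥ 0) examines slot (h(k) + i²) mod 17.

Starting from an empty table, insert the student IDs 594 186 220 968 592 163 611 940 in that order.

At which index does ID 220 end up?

594 hashes to 16; slot 16 is free -> place at 16.
186 hashes to 16; 16 taken -> place at 0.
220 hashes to 16; 16,0 taken -> place at 3.
968 hashes to 16; 16,0,3 taken -> place at 8.
592 hashes to 14; slot 14 is free -> place at 14.
163 hashes to 10; slot 10 is free -> place at 10.
611 hashes to 16; 16,0,3,8 taken -> place at 15.
940 hashes to 5; slot 5 is free -> place at 5.
Table: [186, -, -, 220, -, 940, -, -, 968, -, 163, -, -, -, 592, 611, 594]

3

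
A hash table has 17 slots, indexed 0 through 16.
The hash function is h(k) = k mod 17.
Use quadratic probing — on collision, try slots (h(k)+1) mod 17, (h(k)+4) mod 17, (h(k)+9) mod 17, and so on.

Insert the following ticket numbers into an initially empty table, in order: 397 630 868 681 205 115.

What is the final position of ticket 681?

5

397: h=6 → slot 6
630: h=1 → slot 1
868: h=1, probe 1,2 → slot 2
681: h=1, probe 1,2,5 → slot 5
205: h=1, probe 1,2,5,10 → slot 10
115: h=13 → slot 13
Table: [., 630, 868, ., ., 681, 397, ., ., ., 205, ., ., 115, ., ., .]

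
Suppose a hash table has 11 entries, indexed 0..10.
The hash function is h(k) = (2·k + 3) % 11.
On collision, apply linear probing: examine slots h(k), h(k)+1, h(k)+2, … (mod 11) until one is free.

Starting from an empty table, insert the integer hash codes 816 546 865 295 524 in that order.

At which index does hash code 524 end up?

Insert 816: h=7, slot 7 empty → index 7.
Insert 546: h=6, slot 6 empty → index 6.
Insert 865: h=6, slots 6,7 occupied → index 8.
Insert 295: h=10, slot 10 empty → index 10.
Insert 524: h=6, slots 6,7,8 occupied → index 9.
Table: [∅, ∅, ∅, ∅, ∅, ∅, 546, 816, 865, 524, 295]

9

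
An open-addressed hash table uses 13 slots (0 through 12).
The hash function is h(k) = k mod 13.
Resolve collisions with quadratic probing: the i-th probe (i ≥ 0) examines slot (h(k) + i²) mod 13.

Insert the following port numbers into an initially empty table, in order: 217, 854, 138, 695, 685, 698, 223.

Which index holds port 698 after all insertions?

5

217: h=9 => slot 9
854: h=9, probe 9,10 => slot 10
138: h=8 => slot 8
695: h=6 => slot 6
685: h=9, probe 9,10,0 => slot 0
698: h=9, probe 9,10,0,5 => slot 5
223: h=2 => slot 2
Table: [685, _, 223, _, _, 698, 695, _, 138, 217, 854, _, _]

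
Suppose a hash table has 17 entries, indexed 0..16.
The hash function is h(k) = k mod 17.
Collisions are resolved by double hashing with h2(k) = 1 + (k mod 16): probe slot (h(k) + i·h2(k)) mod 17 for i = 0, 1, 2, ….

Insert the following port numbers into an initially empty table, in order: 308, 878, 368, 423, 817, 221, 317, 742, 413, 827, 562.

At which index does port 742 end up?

5

308 hashes to 2; slot 2 is free => place at 2.
878 hashes to 11; slot 11 is free => place at 11.
368 hashes to 11, h2=1; 11 taken => place at 12.
423 hashes to 15; slot 15 is free => place at 15.
817 hashes to 1; slot 1 is free => place at 1.
221 hashes to 0; slot 0 is free => place at 0.
317 hashes to 11, h2=14; 11 taken => place at 8.
742 hashes to 11, h2=7; 11,1,8,15 taken => place at 5.
413 hashes to 5, h2=14; 5,2 taken => place at 16.
827 hashes to 11, h2=12; 11 taken => place at 6.
562 hashes to 1, h2=3; 1 taken => place at 4.
Table: [221, 817, 308, —, 562, 742, 827, —, 317, —, —, 878, 368, —, —, 423, 413]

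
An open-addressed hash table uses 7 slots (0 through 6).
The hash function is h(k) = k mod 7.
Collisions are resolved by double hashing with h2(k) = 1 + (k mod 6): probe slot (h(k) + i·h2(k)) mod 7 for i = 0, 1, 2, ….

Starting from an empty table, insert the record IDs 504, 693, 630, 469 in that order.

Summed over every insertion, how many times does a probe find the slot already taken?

3

504: h=0 => slot 0
693: h=0, h2=4, probe 0,4 => slot 4
630: h=0, h2=1, probe 0,1 => slot 1
469: h=0, h2=2, probe 0,2 => slot 2
Table: [504, 630, 469, ., 693, ., .]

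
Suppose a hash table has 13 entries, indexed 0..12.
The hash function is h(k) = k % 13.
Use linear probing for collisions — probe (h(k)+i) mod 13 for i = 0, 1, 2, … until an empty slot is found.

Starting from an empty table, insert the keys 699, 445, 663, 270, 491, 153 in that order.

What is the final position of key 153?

1

699 hashes to 10; slot 10 is free → place at 10.
445 hashes to 3; slot 3 is free → place at 3.
663 hashes to 0; slot 0 is free → place at 0.
270 hashes to 10; 10 taken → place at 11.
491 hashes to 10; 10,11 taken → place at 12.
153 hashes to 10; 10,11,12,0 taken → place at 1.
Table: [663, 153, -, 445, -, -, -, -, -, -, 699, 270, 491]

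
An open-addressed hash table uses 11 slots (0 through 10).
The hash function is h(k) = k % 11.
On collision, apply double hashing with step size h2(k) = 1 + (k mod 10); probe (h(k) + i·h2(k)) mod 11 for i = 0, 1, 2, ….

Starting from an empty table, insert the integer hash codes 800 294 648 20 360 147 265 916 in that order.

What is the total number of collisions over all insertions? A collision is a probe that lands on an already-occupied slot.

4

800 hashes to 8; slot 8 is free -> place at 8.
294 hashes to 8, h2=5; 8 taken -> place at 2.
648 hashes to 10; slot 10 is free -> place at 10.
20 hashes to 9; slot 9 is free -> place at 9.
360 hashes to 8, h2=1; 8,9,10 taken -> place at 0.
147 hashes to 4; slot 4 is free -> place at 4.
265 hashes to 1; slot 1 is free -> place at 1.
916 hashes to 3; slot 3 is free -> place at 3.
Table: [360, 265, 294, 916, 147, ∅, ∅, ∅, 800, 20, 648]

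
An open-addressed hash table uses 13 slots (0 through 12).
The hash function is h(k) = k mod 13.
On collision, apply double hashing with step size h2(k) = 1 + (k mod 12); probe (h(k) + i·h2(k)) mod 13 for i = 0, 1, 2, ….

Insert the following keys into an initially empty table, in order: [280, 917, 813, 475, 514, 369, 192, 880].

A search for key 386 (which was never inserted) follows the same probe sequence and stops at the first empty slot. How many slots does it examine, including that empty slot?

5

280 hashes to 7; slot 7 is free => place at 7.
917 hashes to 7, h2=6; 7 taken => place at 0.
813 hashes to 7, h2=10; 7 taken => place at 4.
475 hashes to 7, h2=8; 7 taken => place at 2.
514 hashes to 7, h2=11; 7 taken => place at 5.
369 hashes to 5, h2=10; 5,2 taken => place at 12.
192 hashes to 10; slot 10 is free => place at 10.
880 hashes to 9; slot 9 is free => place at 9.
Table: [917, ∅, 475, ∅, 813, 514, ∅, 280, ∅, 880, 192, ∅, 369]
Lookup 386: h=9, h2=3, probe 9,12,2,5,8 → slot 8 empty, not found.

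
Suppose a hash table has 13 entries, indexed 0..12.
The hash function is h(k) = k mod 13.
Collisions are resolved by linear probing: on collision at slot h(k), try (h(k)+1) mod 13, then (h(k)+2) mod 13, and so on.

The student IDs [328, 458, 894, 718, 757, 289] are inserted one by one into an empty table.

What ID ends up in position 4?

Insert 328: h=3, slot 3 empty → index 3.
Insert 458: h=3, slot 3 occupied → index 4.
Insert 894: h=10, slot 10 empty → index 10.
Insert 718: h=3, slots 3,4 occupied → index 5.
Insert 757: h=3, slots 3,4,5 occupied → index 6.
Insert 289: h=3, slots 3,4,5,6 occupied → index 7.
Table: [_, _, _, 328, 458, 718, 757, 289, _, _, 894, _, _]

458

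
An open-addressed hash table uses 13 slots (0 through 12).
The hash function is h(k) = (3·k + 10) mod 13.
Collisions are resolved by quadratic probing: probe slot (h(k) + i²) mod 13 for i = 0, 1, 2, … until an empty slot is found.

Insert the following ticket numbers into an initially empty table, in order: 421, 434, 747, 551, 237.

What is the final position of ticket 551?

3

Insert 421: h=12, slot 12 empty -> index 12.
Insert 434: h=12, slot 12 occupied -> index 0.
Insert 747: h=2, slot 2 empty -> index 2.
Insert 551: h=12, slots 12,0 occupied -> index 3.
Insert 237: h=6, slot 6 empty -> index 6.
Table: [434, ∅, 747, 551, ∅, ∅, 237, ∅, ∅, ∅, ∅, ∅, 421]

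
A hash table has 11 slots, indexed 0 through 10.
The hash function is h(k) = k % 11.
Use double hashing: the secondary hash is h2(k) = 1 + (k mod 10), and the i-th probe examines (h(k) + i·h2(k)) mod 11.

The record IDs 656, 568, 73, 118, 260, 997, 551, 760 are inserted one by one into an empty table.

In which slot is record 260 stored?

9

656 hashes to 7; slot 7 is free => place at 7.
568 hashes to 7, h2=9; 7 taken => place at 5.
73 hashes to 7, h2=4; 7 taken => place at 0.
118 hashes to 8; slot 8 is free => place at 8.
260 hashes to 7, h2=1; 7,8 taken => place at 9.
997 hashes to 7, h2=8; 7 taken => place at 4.
551 hashes to 1; slot 1 is free => place at 1.
760 hashes to 1, h2=1; 1 taken => place at 2.
Table: [73, 551, 760, _, 997, 568, _, 656, 118, 260, _]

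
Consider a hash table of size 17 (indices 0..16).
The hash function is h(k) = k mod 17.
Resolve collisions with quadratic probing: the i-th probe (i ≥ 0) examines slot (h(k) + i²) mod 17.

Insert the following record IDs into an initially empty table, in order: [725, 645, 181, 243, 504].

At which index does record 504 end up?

15

725: h=11 → slot 11
645: h=16 → slot 16
181: h=11, probe 11,12 → slot 12
243: h=5 → slot 5
504: h=11, probe 11,12,15 → slot 15
Table: [∅, ∅, ∅, ∅, ∅, 243, ∅, ∅, ∅, ∅, ∅, 725, 181, ∅, ∅, 504, 645]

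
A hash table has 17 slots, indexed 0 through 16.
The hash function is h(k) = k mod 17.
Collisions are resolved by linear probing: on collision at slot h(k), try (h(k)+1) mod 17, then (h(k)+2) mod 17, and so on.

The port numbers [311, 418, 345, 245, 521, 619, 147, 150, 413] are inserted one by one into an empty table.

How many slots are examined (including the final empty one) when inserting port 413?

5

311 hashes to 5; slot 5 is free -> place at 5.
418 hashes to 10; slot 10 is free -> place at 10.
345 hashes to 5; 5 taken -> place at 6.
245 hashes to 7; slot 7 is free -> place at 7.
521 hashes to 11; slot 11 is free -> place at 11.
619 hashes to 7; 7 taken -> place at 8.
147 hashes to 11; 11 taken -> place at 12.
150 hashes to 14; slot 14 is free -> place at 14.
413 hashes to 5; 5,6,7,8 taken -> place at 9.
Table: [., ., ., ., ., 311, 345, 245, 619, 413, 418, 521, 147, ., 150, ., .]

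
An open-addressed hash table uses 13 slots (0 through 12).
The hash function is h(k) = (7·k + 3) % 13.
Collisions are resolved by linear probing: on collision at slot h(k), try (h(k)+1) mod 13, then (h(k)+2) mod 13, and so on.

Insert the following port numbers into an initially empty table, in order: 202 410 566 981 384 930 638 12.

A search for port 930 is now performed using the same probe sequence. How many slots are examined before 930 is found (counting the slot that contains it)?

Insert 202: h=0, slot 0 empty -> index 0.
Insert 410: h=0, slot 0 occupied -> index 1.
Insert 566: h=0, slots 0,1 occupied -> index 2.
Insert 981: h=6, slot 6 empty -> index 6.
Insert 384: h=0, slots 0,1,2 occupied -> index 3.
Insert 930: h=0, slots 0,1,2,3 occupied -> index 4.
Insert 638: h=10, slot 10 empty -> index 10.
Insert 12: h=9, slot 9 empty -> index 9.
Table: [202, 410, 566, 384, 930, ∅, 981, ∅, ∅, 12, 638, ∅, ∅]
Lookup 930: h=0, probe 0,1,2,3,4 → found at 4.

5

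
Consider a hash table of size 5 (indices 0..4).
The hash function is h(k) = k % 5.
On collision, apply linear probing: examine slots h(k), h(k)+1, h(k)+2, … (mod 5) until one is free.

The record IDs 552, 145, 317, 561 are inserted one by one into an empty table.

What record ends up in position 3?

552: h=2 -> slot 2
145: h=0 -> slot 0
317: h=2, probe 2,3 -> slot 3
561: h=1 -> slot 1
Table: [145, 561, 552, 317, .]

317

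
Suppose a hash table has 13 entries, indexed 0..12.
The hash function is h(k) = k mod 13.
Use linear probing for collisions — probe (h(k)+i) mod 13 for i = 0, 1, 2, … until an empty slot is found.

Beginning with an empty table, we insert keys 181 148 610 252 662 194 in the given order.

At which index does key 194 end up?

Insert 181: h=12, slot 12 empty => index 12.
Insert 148: h=5, slot 5 empty => index 5.
Insert 610: h=12, slot 12 occupied => index 0.
Insert 252: h=5, slot 5 occupied => index 6.
Insert 662: h=12, slots 12,0 occupied => index 1.
Insert 194: h=12, slots 12,0,1 occupied => index 2.
Table: [610, 662, 194, —, —, 148, 252, —, —, —, —, —, 181]

2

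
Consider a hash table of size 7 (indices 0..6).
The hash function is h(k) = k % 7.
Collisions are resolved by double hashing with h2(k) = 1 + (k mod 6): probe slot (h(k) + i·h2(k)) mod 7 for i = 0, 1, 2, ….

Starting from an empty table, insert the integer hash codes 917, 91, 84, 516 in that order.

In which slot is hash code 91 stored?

917: h=0 -> slot 0
91: h=0, h2=2, probe 0,2 -> slot 2
84: h=0, h2=1, probe 0,1 -> slot 1
516: h=5 -> slot 5
Table: [917, 84, 91, —, —, 516, —]

2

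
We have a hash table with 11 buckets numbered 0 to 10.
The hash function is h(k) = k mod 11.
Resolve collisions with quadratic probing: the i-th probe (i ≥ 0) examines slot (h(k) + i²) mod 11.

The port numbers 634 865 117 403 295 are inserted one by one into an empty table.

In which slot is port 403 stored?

634: h=7 => slot 7
865: h=7, probe 7,8 => slot 8
117: h=7, probe 7,8,0 => slot 0
403: h=7, probe 7,8,0,5 => slot 5
295: h=9 => slot 9
Table: [117, ., ., ., ., 403, ., 634, 865, 295, .]

5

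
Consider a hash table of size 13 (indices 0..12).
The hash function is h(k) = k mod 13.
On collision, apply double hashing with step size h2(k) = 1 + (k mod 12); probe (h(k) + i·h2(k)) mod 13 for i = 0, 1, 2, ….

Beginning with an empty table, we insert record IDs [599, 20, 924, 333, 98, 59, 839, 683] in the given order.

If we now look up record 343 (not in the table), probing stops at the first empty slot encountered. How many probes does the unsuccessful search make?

599: h=1 → slot 1
20: h=7 → slot 7
924: h=1, h2=1, probe 1,2 → slot 2
333: h=8 → slot 8
98: h=7, h2=3, probe 7,10 → slot 10
59: h=7, h2=12, probe 7,6 → slot 6
839: h=7, h2=12, probe 7,6,5 → slot 5
683: h=7, h2=12, probe 7,6,5,4 → slot 4
Table: [_, 599, 924, _, 683, 839, 59, 20, 333, _, 98, _, _]
Lookup 343: h=5, h2=8, probe 5,0 → slot 0 empty, not found.

2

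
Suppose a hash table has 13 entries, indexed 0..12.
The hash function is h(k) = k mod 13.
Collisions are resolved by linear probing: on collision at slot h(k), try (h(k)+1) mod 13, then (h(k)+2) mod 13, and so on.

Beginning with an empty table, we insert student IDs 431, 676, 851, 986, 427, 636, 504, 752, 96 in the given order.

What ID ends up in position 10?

Insert 431: h=2, slot 2 empty => index 2.
Insert 676: h=0, slot 0 empty => index 0.
Insert 851: h=6, slot 6 empty => index 6.
Insert 986: h=11, slot 11 empty => index 11.
Insert 427: h=11, slot 11 occupied => index 12.
Insert 636: h=12, slots 12,0 occupied => index 1.
Insert 504: h=10, slot 10 empty => index 10.
Insert 752: h=11, slots 11,12,0,1,2 occupied => index 3.
Insert 96: h=5, slot 5 empty => index 5.
Table: [676, 636, 431, 752, ., 96, 851, ., ., ., 504, 986, 427]

504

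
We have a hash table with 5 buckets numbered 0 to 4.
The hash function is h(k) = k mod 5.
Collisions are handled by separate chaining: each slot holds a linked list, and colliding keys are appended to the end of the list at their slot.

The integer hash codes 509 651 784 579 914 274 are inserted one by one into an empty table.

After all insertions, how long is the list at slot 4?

Insert 509: h=4, bucket 4 empty → new chain.
Insert 651: h=1, bucket 1 empty → new chain.
Insert 784: h=4, bucket 4 nonempty → append to chain.
Insert 579: h=4, bucket 4 nonempty → append to chain.
Insert 914: h=4, bucket 4 nonempty → append to chain.
Insert 274: h=4, bucket 4 nonempty → append to chain.
Final buckets:
0: ∅
1: 651
2: ∅
3: ∅
4: 509 -> 784 -> 579 -> 914 -> 274

5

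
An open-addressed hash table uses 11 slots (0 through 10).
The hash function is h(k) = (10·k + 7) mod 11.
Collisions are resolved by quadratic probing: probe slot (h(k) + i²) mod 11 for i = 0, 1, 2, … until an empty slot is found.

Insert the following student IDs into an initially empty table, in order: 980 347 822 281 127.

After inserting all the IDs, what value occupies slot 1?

980: h=6 → slot 6
347: h=1 → slot 1
822: h=10 → slot 10
281: h=1, probe 1,2 → slot 2
127: h=1, probe 1,2,5 → slot 5
Table: [_, 347, 281, _, _, 127, 980, _, _, _, 822]

347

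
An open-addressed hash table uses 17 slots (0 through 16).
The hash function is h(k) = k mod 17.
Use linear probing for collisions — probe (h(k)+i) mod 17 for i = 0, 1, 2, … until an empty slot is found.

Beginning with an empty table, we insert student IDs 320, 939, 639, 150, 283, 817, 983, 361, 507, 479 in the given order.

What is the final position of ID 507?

0

320: h=14 → slot 14
939: h=4 → slot 4
639: h=10 → slot 10
150: h=14, probe 14,15 → slot 15
283: h=11 → slot 11
817: h=1 → slot 1
983: h=14, probe 14,15,16 → slot 16
361: h=4, probe 4,5 → slot 5
507: h=14, probe 14,15,16,0 → slot 0
479: h=3 → slot 3
Table: [507, 817, _, 479, 939, 361, _, _, _, _, 639, 283, _, _, 320, 150, 983]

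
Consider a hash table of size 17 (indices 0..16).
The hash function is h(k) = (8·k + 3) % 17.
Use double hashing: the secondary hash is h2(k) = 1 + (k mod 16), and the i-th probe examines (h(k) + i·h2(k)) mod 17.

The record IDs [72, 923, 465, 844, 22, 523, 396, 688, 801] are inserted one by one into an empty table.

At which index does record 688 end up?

72: h=1 → slot 1
923: h=9 → slot 9
465: h=0 → slot 0
844: h=6 → slot 6
22: h=9, h2=7, probe 9,16 → slot 16
523: h=5 → slot 5
396: h=9, h2=13, probe 9,5,1,14 → slot 14
688: h=16, h2=1, probe 16,0,1,2 → slot 2
801: h=2, h2=2, probe 2,4 → slot 4
Table: [465, 72, 688, ., 801, 523, 844, ., ., 923, ., ., ., ., 396, ., 22]

2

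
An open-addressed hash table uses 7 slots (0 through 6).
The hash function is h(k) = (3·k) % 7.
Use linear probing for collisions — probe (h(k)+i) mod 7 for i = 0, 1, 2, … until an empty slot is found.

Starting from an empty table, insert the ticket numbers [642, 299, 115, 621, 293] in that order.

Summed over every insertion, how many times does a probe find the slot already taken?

642 hashes to 1; slot 1 is free → place at 1.
299 hashes to 1; 1 taken → place at 2.
115 hashes to 2; 2 taken → place at 3.
621 hashes to 1; 1,2,3 taken → place at 4.
293 hashes to 4; 4 taken → place at 5.
Table: [∅, 642, 299, 115, 621, 293, ∅]

6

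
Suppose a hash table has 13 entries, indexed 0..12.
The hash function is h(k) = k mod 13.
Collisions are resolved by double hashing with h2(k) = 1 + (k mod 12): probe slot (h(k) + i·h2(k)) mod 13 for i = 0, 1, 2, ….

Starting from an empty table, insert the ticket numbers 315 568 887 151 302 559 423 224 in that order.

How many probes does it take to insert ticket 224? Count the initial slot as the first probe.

Insert 315: h=3, slot 3 empty → index 3.
Insert 568: h=9, slot 9 empty → index 9.
Insert 887: h=3, h2=12, slot 3 occupied → index 2.
Insert 151: h=8, slot 8 empty → index 8.
Insert 302: h=3, h2=3, slot 3 occupied → index 6.
Insert 559: h=0, slot 0 empty → index 0.
Insert 423: h=7, slot 7 empty → index 7.
Insert 224: h=3, h2=9, slot 3 occupied → index 12.
Table: [559, _, 887, 315, _, _, 302, 423, 151, 568, _, _, 224]

2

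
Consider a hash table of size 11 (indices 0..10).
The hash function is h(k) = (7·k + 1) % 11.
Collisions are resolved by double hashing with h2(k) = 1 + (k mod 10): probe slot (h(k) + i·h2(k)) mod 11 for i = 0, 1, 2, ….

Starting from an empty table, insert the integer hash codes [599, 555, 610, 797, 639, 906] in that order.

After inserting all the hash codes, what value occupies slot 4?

Insert 599: h=3, slot 3 empty -> index 3.
Insert 555: h=3, h2=6, slot 3 occupied -> index 9.
Insert 610: h=3, h2=1, slot 3 occupied -> index 4.
Insert 797: h=3, h2=8, slot 3 occupied -> index 0.
Insert 639: h=8, slot 8 empty -> index 8.
Insert 906: h=7, slot 7 empty -> index 7.
Table: [797, _, _, 599, 610, _, _, 906, 639, 555, _]

610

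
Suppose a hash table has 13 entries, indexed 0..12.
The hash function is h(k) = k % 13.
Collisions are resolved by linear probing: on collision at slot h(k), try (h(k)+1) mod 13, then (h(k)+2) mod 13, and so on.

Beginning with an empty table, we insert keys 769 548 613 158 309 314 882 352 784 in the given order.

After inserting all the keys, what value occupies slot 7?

784

Insert 769: h=2, slot 2 empty → index 2.
Insert 548: h=2, slot 2 occupied → index 3.
Insert 613: h=2, slots 2,3 occupied → index 4.
Insert 158: h=2, slots 2,3,4 occupied → index 5.
Insert 309: h=10, slot 10 empty → index 10.
Insert 314: h=2, slots 2,3,4,5 occupied → index 6.
Insert 882: h=11, slot 11 empty → index 11.
Insert 352: h=1, slot 1 empty → index 1.
Insert 784: h=4, slots 4,5,6 occupied → index 7.
Table: [∅, 352, 769, 548, 613, 158, 314, 784, ∅, ∅, 309, 882, ∅]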